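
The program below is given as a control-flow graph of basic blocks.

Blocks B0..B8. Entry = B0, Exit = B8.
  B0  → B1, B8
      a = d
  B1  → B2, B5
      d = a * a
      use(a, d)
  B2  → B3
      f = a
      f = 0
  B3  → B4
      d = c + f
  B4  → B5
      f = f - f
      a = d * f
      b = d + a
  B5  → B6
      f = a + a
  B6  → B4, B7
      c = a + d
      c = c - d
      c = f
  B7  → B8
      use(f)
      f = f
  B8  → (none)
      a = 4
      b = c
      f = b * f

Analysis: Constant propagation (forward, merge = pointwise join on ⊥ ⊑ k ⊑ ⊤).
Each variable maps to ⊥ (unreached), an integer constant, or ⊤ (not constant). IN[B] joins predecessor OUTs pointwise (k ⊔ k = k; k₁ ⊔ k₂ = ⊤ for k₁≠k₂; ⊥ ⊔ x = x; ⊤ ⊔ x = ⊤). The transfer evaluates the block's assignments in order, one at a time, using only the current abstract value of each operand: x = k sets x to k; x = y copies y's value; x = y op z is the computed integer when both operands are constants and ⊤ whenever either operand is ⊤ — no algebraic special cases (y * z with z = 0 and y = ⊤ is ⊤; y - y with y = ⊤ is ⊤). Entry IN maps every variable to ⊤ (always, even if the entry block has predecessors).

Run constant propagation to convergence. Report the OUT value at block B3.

Answer: {a: ⊤, b: ⊤, c: ⊤, d: ⊤, e: ⊤, f: 0}

Trace:
Fixpoint table:
  B0:   IN=(all ⊤)   OUT=(all ⊤)
  B1:   IN=(all ⊤)   OUT=(all ⊤)
  B2:   IN=(all ⊤)   OUT={f:0; rest ⊤}
  B3:   IN={f:0; rest ⊤}   OUT={f:0; rest ⊤}
  B4:   IN=(all ⊤)   OUT=(all ⊤)
  B5:   IN=(all ⊤)   OUT=(all ⊤)
  B6:   IN=(all ⊤)   OUT=(all ⊤)
  B7:   IN=(all ⊤)   OUT=(all ⊤)
  B8:   IN=(all ⊤)   OUT={a:4; rest ⊤}

Merge at B3: IN[B3] = OUT[B2] = {a: ⊤, b: ⊤, c: ⊤, d: ⊤, e: ⊤, f: 0}
Applying B3's transfer function to that IN value gives OUT[B3] (row B3 above).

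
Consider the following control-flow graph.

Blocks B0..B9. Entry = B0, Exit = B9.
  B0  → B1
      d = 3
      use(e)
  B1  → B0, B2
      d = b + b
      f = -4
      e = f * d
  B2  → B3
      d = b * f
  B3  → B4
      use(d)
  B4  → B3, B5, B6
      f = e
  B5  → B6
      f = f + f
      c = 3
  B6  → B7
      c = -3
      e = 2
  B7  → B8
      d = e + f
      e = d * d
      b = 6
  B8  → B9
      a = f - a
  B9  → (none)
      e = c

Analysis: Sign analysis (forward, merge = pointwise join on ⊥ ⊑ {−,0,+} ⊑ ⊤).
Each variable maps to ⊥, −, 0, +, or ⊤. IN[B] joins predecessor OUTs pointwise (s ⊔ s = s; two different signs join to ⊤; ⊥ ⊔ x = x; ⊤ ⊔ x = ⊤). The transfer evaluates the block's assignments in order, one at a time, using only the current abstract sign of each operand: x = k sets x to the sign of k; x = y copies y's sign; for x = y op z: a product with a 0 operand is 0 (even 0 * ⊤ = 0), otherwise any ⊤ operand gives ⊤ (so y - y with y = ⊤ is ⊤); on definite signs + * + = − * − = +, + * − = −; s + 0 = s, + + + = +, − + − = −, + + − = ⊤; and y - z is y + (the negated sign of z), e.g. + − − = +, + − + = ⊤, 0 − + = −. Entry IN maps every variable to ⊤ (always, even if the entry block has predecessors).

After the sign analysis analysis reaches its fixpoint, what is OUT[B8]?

Converged values:
  B0: | IN=(all ⊤) | OUT={d:+; rest ⊤}
  B1: | IN={d:+; rest ⊤} | OUT={f:-; rest ⊤}
  B2: | IN={f:-; rest ⊤} | OUT={f:-; rest ⊤}
  B3: | IN=(all ⊤) | OUT=(all ⊤)
  B4: | IN=(all ⊤) | OUT=(all ⊤)
  B5: | IN=(all ⊤) | OUT={c:+; rest ⊤}
  B6: | IN=(all ⊤) | OUT={c:-, e:+; rest ⊤}
  B7: | IN={c:-, e:+; rest ⊤} | OUT={b:+, c:-; rest ⊤}
  B8: | IN={b:+, c:-; rest ⊤} | OUT={b:+, c:-; rest ⊤}
  B9: | IN={b:+, c:-; rest ⊤} | OUT={b:+, c:-, e:-; rest ⊤}

Merge at B8: IN[B8] = OUT[B7] = {a: ⊤, b: +, c: -, d: ⊤, e: ⊤, f: ⊤}
Applying B8's transfer function to that IN value gives OUT[B8] (row B8 above).

Answer: {a: ⊤, b: +, c: -, d: ⊤, e: ⊤, f: ⊤}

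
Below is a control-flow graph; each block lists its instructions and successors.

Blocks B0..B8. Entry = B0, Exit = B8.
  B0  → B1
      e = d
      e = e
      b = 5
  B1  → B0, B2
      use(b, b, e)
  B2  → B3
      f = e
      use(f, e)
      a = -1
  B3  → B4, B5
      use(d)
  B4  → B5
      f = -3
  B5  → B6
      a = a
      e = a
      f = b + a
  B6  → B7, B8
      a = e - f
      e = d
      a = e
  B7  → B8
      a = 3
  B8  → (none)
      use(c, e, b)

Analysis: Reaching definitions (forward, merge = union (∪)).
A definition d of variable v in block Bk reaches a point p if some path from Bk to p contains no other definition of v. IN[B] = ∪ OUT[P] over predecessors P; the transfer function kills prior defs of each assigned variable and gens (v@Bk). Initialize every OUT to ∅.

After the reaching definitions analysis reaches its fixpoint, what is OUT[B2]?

Answer: {a@B2, b@B0, e@B0, f@B2}

Derivation:
Per-block solution:
  B0: | IN={b@B0, e@B0} | OUT={b@B0, e@B0}
  B1: | IN={b@B0, e@B0} | OUT={b@B0, e@B0}
  B2: | IN={b@B0, e@B0} | OUT={a@B2, b@B0, e@B0, f@B2}
  B3: | IN={a@B2, b@B0, e@B0, f@B2} | OUT={a@B2, b@B0, e@B0, f@B2}
  B4: | IN={a@B2, b@B0, e@B0, f@B2} | OUT={a@B2, b@B0, e@B0, f@B4}
  B5: | IN={a@B2, b@B0, e@B0, f@B2, f@B4} | OUT={a@B5, b@B0, e@B5, f@B5}
  B6: | IN={a@B5, b@B0, e@B5, f@B5} | OUT={a@B6, b@B0, e@B6, f@B5}
  B7: | IN={a@B6, b@B0, e@B6, f@B5} | OUT={a@B7, b@B0, e@B6, f@B5}
  B8: | IN={a@B6, a@B7, b@B0, e@B6, f@B5} | OUT={a@B6, a@B7, b@B0, e@B6, f@B5}

Merge at B2: IN[B2] = OUT[B1] = {b@B0, e@B0}
Applying B2's transfer function to that IN value gives OUT[B2] (row B2 above).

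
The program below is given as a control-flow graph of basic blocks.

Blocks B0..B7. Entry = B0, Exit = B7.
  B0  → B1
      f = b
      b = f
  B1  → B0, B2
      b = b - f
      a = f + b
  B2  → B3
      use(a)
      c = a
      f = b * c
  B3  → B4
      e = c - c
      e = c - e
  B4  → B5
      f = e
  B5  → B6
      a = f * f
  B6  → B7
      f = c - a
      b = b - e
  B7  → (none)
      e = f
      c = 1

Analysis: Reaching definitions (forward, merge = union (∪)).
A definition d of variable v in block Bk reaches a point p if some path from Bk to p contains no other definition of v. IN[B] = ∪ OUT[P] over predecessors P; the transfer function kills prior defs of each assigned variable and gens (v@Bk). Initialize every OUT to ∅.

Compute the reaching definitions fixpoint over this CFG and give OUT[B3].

Fixpoint table:
  B0:  IN={a@B1, b@B1, f@B0}  OUT={a@B1, b@B0, f@B0}
  B1:  IN={a@B1, b@B0, f@B0}  OUT={a@B1, b@B1, f@B0}
  B2:  IN={a@B1, b@B1, f@B0}  OUT={a@B1, b@B1, c@B2, f@B2}
  B3:  IN={a@B1, b@B1, c@B2, f@B2}  OUT={a@B1, b@B1, c@B2, e@B3, f@B2}
  B4:  IN={a@B1, b@B1, c@B2, e@B3, f@B2}  OUT={a@B1, b@B1, c@B2, e@B3, f@B4}
  B5:  IN={a@B1, b@B1, c@B2, e@B3, f@B4}  OUT={a@B5, b@B1, c@B2, e@B3, f@B4}
  B6:  IN={a@B5, b@B1, c@B2, e@B3, f@B4}  OUT={a@B5, b@B6, c@B2, e@B3, f@B6}
  B7:  IN={a@B5, b@B6, c@B2, e@B3, f@B6}  OUT={a@B5, b@B6, c@B7, e@B7, f@B6}

Merge at B3: IN[B3] = OUT[B2] = {a@B1, b@B1, c@B2, f@B2}
Applying B3's transfer function to that IN value gives OUT[B3] (row B3 above).

Answer: {a@B1, b@B1, c@B2, e@B3, f@B2}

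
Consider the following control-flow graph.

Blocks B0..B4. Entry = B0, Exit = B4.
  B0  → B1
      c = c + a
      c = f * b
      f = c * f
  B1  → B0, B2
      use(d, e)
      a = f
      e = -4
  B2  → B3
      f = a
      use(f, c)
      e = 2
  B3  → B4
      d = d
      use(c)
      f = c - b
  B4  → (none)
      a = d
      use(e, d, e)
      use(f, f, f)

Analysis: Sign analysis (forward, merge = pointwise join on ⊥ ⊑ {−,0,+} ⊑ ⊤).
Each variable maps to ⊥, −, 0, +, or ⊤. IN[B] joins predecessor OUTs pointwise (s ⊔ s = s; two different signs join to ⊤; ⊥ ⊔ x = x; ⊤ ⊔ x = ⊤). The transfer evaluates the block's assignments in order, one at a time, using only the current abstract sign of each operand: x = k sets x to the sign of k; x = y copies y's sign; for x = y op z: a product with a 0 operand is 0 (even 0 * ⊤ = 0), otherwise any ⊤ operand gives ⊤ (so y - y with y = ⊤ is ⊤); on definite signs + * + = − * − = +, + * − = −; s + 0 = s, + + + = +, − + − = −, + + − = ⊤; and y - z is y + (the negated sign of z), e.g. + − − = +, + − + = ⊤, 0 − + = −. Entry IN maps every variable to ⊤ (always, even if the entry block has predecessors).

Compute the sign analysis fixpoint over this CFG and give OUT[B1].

Fixpoint table:
  B0:   IN=(all ⊤)   OUT=(all ⊤)
  B1:   IN=(all ⊤)   OUT={e:-; rest ⊤}
  B2:   IN={e:-; rest ⊤}   OUT={e:+; rest ⊤}
  B3:   IN={e:+; rest ⊤}   OUT={e:+; rest ⊤}
  B4:   IN={e:+; rest ⊤}   OUT={e:+; rest ⊤}

Merge at B1: IN[B1] = OUT[B0] = {a: ⊤, b: ⊤, c: ⊤, d: ⊤, e: ⊤, f: ⊤}
Applying B1's transfer function to that IN value gives OUT[B1] (row B1 above).

Answer: {a: ⊤, b: ⊤, c: ⊤, d: ⊤, e: -, f: ⊤}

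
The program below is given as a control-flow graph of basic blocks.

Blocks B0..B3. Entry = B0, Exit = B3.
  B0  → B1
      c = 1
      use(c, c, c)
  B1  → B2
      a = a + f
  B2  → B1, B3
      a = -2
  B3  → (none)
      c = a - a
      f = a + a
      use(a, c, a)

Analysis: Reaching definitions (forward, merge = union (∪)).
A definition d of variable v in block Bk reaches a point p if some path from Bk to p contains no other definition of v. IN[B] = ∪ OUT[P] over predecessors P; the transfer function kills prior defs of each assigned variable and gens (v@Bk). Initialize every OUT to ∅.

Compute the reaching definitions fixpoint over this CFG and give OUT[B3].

Per-block solution:
  B0: | IN={} | OUT={c@B0}
  B1: | IN={a@B2, c@B0} | OUT={a@B1, c@B0}
  B2: | IN={a@B1, c@B0} | OUT={a@B2, c@B0}
  B3: | IN={a@B2, c@B0} | OUT={a@B2, c@B3, f@B3}

Merge at B3: IN[B3] = OUT[B2] = {a@B2, c@B0}
Applying B3's transfer function to that IN value gives OUT[B3] (row B3 above).

Answer: {a@B2, c@B3, f@B3}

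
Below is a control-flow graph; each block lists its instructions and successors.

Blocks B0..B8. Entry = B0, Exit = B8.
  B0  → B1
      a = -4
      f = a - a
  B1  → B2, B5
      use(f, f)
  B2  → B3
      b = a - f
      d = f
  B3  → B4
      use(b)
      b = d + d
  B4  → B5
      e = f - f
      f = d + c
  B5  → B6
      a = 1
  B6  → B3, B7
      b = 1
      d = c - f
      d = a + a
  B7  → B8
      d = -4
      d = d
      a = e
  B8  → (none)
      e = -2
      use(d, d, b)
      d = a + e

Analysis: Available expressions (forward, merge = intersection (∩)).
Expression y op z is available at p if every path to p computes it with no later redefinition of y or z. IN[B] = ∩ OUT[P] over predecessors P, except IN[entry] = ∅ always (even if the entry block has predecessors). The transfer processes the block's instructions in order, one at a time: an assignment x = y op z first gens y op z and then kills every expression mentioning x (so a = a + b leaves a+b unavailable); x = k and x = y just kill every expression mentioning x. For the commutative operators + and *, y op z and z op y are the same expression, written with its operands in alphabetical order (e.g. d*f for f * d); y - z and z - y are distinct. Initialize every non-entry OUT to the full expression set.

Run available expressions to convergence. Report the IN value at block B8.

Converged values:
  B0:   IN={}   OUT={a-a}
  B1:   IN={a-a}   OUT={a-a}
  B2:   IN={a-a}   OUT={a-a, a-f}
  B3:   IN={}   OUT={d+d}
  B4:   IN={d+d}   OUT={c+d, d+d}
  B5:   IN={}   OUT={}
  B6:   IN={}   OUT={a+a, c-f}
  B7:   IN={a+a, c-f}   OUT={c-f}
  B8:   IN={c-f}   OUT={a+e, c-f}

Merge at B8: IN[B8] = OUT[B7] = {c-f}

Answer: {c-f}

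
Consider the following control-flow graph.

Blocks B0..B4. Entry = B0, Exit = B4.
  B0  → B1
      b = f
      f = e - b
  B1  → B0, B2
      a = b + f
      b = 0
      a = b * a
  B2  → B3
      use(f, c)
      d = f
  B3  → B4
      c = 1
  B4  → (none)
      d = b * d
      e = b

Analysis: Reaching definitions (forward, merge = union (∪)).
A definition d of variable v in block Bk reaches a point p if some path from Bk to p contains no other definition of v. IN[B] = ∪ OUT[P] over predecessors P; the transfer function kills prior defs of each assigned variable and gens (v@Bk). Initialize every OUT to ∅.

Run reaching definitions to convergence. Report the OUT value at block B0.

Answer: {a@B1, b@B0, f@B0}

Derivation:
Fixpoint table:
  B0: | IN={a@B1, b@B1, f@B0} | OUT={a@B1, b@B0, f@B0}
  B1: | IN={a@B1, b@B0, f@B0} | OUT={a@B1, b@B1, f@B0}
  B2: | IN={a@B1, b@B1, f@B0} | OUT={a@B1, b@B1, d@B2, f@B0}
  B3: | IN={a@B1, b@B1, d@B2, f@B0} | OUT={a@B1, b@B1, c@B3, d@B2, f@B0}
  B4: | IN={a@B1, b@B1, c@B3, d@B2, f@B0} | OUT={a@B1, b@B1, c@B3, d@B4, e@B4, f@B0}

Merge at B0 (entry node, so the boundary value {} is joined with the incoming edge(s)): IN[B0] = {} ⊔ OUT[B1] = {a@B1, b@B1, f@B0}
Applying B0's transfer function to that IN value gives OUT[B0] (row B0 above).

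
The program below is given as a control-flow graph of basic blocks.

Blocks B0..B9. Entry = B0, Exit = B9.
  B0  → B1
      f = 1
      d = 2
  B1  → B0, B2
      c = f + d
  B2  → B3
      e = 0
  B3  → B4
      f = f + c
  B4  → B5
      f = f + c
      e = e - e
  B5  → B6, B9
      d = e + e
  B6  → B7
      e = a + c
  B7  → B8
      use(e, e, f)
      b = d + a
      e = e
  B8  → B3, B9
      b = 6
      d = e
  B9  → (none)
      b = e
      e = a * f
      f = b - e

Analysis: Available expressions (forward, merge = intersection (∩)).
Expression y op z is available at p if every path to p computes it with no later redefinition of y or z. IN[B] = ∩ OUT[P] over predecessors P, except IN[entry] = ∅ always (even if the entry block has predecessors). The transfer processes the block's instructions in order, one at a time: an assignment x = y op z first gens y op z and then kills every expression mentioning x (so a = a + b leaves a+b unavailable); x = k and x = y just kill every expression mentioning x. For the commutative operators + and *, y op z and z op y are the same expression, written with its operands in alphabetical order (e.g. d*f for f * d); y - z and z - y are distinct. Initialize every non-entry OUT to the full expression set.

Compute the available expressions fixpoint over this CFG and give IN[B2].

Answer: {d+f}

Working:
Per-block solution:
  B0:  IN={}  OUT={}
  B1:  IN={}  OUT={d+f}
  B2:  IN={d+f}  OUT={d+f}
  B3:  IN={}  OUT={}
  B4:  IN={}  OUT={}
  B5:  IN={}  OUT={e+e}
  B6:  IN={e+e}  OUT={a+c}
  B7:  IN={a+c}  OUT={a+c, a+d}
  B8:  IN={a+c, a+d}  OUT={a+c}
  B9:  IN={}  OUT={b-e}

Merge at B2: IN[B2] = OUT[B1] = {d+f}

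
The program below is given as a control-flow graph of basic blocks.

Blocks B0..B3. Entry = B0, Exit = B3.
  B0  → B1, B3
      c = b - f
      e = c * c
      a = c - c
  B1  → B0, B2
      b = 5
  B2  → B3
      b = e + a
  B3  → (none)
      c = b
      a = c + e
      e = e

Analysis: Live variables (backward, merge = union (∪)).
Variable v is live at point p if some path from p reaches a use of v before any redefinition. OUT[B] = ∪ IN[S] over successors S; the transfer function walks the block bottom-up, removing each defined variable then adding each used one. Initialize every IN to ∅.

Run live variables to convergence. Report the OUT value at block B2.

Answer: {b, e}

Working:
Fixpoint table:
  B0:  IN={b, f}  OUT={a, b, e, f}
  B1:  IN={a, e, f}  OUT={a, b, e, f}
  B2:  IN={a, e}  OUT={b, e}
  B3:  IN={b, e}  OUT={}

Merge at B2: OUT[B2] = IN[B3] = {b, e}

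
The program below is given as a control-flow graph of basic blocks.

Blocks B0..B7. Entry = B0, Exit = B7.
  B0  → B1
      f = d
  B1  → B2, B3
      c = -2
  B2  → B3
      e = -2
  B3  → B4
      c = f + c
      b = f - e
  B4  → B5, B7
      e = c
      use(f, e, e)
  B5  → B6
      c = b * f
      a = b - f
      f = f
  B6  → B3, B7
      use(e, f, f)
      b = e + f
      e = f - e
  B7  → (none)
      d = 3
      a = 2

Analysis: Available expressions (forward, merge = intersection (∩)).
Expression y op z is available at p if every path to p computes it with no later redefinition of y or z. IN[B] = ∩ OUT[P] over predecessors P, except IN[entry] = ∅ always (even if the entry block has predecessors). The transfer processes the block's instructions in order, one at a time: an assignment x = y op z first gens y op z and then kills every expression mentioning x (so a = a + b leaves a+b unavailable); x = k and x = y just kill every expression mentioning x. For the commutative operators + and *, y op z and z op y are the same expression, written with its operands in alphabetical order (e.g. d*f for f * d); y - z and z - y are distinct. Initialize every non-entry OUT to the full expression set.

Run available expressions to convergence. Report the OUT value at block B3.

Answer: {f-e}

Derivation:
Fixpoint table:
  B0:   IN={}   OUT={}
  B1:   IN={}   OUT={}
  B2:   IN={}   OUT={}
  B3:   IN={}   OUT={f-e}
  B4:   IN={f-e}   OUT={}
  B5:   IN={}   OUT={}
  B6:   IN={}   OUT={}
  B7:   IN={}   OUT={}

Merge at B3: IN[B3] = OUT[B1] ∩ OUT[B2] ∩ OUT[B6] = {}
Applying B3's transfer function to that IN value gives OUT[B3] (row B3 above).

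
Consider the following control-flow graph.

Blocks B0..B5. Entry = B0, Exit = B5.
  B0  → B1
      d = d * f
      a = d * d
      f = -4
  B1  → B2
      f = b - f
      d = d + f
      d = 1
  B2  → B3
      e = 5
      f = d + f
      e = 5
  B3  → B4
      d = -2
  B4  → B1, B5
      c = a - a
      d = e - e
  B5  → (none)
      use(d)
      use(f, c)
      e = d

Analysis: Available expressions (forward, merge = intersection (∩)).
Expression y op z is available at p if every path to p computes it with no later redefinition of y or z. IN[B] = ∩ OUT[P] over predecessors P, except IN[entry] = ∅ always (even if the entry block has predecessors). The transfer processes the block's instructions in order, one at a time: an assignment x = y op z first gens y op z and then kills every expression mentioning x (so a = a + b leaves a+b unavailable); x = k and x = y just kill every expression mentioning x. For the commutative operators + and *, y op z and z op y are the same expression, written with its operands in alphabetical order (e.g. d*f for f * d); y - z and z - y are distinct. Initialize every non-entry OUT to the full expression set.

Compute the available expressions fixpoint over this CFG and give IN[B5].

Fixpoint table:
  B0:   IN={}   OUT={d*d}
  B1:   IN={}   OUT={}
  B2:   IN={}   OUT={}
  B3:   IN={}   OUT={}
  B4:   IN={}   OUT={a-a, e-e}
  B5:   IN={a-a, e-e}   OUT={a-a}

Merge at B5: IN[B5] = OUT[B4] = {a-a, e-e}

Answer: {a-a, e-e}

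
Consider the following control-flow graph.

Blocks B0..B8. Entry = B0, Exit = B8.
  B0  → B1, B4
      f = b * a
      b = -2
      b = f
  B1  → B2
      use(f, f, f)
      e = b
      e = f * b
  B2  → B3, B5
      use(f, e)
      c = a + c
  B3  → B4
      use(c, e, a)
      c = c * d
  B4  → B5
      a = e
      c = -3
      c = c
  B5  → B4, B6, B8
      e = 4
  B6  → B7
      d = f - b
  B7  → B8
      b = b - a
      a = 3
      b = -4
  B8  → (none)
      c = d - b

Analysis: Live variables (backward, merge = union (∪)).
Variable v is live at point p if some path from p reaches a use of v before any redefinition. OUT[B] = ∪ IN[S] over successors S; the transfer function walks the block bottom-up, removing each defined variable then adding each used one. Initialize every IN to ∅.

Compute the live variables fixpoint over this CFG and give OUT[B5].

Answer: {a, b, d, e, f}

Trace:
Per-block solution:
  B0: | IN={a, b, c, d, e} | OUT={a, b, c, d, e, f}
  B1: | IN={a, b, c, d, f} | OUT={a, b, c, d, e, f}
  B2: | IN={a, b, c, d, e, f} | OUT={a, b, c, d, e, f}
  B3: | IN={a, b, c, d, e, f} | OUT={b, d, e, f}
  B4: | IN={b, d, e, f} | OUT={a, b, d, f}
  B5: | IN={a, b, d, f} | OUT={a, b, d, e, f}
  B6: | IN={a, b, f} | OUT={a, b, d}
  B7: | IN={a, b, d} | OUT={b, d}
  B8: | IN={b, d} | OUT={}

Merge at B5: OUT[B5] = IN[B4] ⊔ IN[B6] ⊔ IN[B8] = {a, b, d, e, f}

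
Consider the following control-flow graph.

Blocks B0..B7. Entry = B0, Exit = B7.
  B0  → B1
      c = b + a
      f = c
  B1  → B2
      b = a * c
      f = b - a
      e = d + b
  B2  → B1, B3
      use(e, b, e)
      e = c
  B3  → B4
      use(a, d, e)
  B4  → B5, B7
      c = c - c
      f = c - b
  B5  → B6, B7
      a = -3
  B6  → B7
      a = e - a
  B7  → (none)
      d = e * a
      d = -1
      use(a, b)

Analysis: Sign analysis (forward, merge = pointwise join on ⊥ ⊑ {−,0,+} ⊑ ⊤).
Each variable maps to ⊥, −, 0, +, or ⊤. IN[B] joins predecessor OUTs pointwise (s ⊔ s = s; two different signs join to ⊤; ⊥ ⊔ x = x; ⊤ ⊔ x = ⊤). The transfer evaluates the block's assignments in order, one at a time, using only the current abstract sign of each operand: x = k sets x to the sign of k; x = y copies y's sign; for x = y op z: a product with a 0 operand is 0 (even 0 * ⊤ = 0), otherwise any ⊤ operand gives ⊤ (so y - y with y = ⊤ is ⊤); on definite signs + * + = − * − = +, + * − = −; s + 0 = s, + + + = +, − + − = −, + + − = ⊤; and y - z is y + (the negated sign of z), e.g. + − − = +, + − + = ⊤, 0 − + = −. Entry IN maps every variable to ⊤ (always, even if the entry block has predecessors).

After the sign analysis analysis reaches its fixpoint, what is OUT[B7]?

Answer: {a: ⊤, b: ⊤, c: ⊤, d: -, e: ⊤, f: ⊤}

Derivation:
Per-block solution:
  B0:   IN=(all ⊤)   OUT=(all ⊤)
  B1:   IN=(all ⊤)   OUT=(all ⊤)
  B2:   IN=(all ⊤)   OUT=(all ⊤)
  B3:   IN=(all ⊤)   OUT=(all ⊤)
  B4:   IN=(all ⊤)   OUT=(all ⊤)
  B5:   IN=(all ⊤)   OUT={a:-; rest ⊤}
  B6:   IN={a:-; rest ⊤}   OUT=(all ⊤)
  B7:   IN=(all ⊤)   OUT={d:-; rest ⊤}

Merge at B7: IN[B7] = OUT[B4] ⊔ OUT[B5] ⊔ OUT[B6] = {a: ⊤, b: ⊤, c: ⊤, d: ⊤, e: ⊤, f: ⊤}
Applying B7's transfer function to that IN value gives OUT[B7] (row B7 above).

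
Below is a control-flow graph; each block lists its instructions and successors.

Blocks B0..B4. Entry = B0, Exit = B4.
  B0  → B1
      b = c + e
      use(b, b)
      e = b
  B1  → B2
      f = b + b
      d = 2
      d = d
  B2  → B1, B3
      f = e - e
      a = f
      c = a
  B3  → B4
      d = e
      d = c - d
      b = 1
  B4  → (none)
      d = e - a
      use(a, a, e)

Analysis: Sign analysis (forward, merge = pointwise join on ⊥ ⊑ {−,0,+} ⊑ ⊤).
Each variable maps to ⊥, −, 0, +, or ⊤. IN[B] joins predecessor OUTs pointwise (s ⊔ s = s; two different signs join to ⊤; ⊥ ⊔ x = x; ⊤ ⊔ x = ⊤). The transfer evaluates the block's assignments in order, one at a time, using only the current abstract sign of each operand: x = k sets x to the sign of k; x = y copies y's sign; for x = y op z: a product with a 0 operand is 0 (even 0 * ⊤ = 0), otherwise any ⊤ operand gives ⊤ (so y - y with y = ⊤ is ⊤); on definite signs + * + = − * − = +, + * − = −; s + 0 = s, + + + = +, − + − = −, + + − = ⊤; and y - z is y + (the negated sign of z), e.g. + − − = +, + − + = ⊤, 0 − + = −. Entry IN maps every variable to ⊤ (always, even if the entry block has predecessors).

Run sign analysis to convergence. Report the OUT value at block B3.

Answer: {a: ⊤, b: +, c: ⊤, d: ⊤, e: ⊤, f: ⊤}

Working:
Fixpoint table:
  B0:   IN=(all ⊤)   OUT=(all ⊤)
  B1:   IN=(all ⊤)   OUT={d:+; rest ⊤}
  B2:   IN={d:+; rest ⊤}   OUT={d:+; rest ⊤}
  B3:   IN={d:+; rest ⊤}   OUT={b:+; rest ⊤}
  B4:   IN={b:+; rest ⊤}   OUT={b:+; rest ⊤}

Merge at B3: IN[B3] = OUT[B2] = {a: ⊤, b: ⊤, c: ⊤, d: +, e: ⊤, f: ⊤}
Applying B3's transfer function to that IN value gives OUT[B3] (row B3 above).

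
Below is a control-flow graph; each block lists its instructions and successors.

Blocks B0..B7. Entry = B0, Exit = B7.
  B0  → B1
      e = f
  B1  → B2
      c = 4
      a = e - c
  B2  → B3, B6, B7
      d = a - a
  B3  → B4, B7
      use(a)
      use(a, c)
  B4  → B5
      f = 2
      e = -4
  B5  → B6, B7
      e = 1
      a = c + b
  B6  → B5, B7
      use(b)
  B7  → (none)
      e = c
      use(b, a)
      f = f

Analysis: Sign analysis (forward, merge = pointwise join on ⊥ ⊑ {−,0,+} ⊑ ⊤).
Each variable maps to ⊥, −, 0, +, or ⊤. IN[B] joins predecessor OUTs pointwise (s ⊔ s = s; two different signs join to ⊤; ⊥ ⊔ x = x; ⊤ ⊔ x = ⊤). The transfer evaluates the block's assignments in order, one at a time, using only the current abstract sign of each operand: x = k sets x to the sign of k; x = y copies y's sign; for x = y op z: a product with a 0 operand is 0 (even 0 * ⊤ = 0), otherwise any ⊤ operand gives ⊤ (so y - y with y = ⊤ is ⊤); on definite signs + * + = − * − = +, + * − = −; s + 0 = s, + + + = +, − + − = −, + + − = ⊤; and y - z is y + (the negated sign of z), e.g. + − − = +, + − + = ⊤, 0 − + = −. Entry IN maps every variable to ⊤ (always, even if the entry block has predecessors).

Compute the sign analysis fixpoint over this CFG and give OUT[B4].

Answer: {a: ⊤, b: ⊤, c: +, d: ⊤, e: -, f: +}

Working:
Converged values:
  B0:  IN=(all ⊤)  OUT=(all ⊤)
  B1:  IN=(all ⊤)  OUT={c:+; rest ⊤}
  B2:  IN={c:+; rest ⊤}  OUT={c:+; rest ⊤}
  B3:  IN={c:+; rest ⊤}  OUT={c:+; rest ⊤}
  B4:  IN={c:+; rest ⊤}  OUT={c:+, e:-, f:+; rest ⊤}
  B5:  IN={c:+; rest ⊤}  OUT={c:+, e:+; rest ⊤}
  B6:  IN={c:+; rest ⊤}  OUT={c:+; rest ⊤}
  B7:  IN={c:+; rest ⊤}  OUT={c:+, e:+; rest ⊤}

Merge at B4: IN[B4] = OUT[B3] = {a: ⊤, b: ⊤, c: +, d: ⊤, e: ⊤, f: ⊤}
Applying B4's transfer function to that IN value gives OUT[B4] (row B4 above).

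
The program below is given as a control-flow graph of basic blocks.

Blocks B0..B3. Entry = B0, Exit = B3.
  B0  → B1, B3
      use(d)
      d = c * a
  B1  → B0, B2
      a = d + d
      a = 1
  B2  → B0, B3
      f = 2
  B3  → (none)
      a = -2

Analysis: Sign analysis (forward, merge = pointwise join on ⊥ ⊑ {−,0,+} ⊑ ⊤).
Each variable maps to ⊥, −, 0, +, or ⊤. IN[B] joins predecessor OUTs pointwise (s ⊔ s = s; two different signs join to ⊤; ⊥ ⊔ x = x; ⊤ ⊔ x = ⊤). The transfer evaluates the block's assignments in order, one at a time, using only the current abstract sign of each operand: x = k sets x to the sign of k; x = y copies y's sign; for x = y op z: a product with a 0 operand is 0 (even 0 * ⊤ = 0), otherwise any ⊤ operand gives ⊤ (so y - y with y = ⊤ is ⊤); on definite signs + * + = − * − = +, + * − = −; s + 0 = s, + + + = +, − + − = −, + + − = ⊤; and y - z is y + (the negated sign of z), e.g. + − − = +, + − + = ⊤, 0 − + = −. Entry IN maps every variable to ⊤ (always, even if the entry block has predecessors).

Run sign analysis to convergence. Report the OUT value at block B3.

Answer: {a: -, b: ⊤, c: ⊤, d: ⊤, e: ⊤, f: ⊤}

Working:
Per-block solution:
  B0: | IN=(all ⊤) | OUT=(all ⊤)
  B1: | IN=(all ⊤) | OUT={a:+; rest ⊤}
  B2: | IN={a:+; rest ⊤} | OUT={a:+, f:+; rest ⊤}
  B3: | IN=(all ⊤) | OUT={a:-; rest ⊤}

Merge at B3: IN[B3] = OUT[B0] ⊔ OUT[B2] = {a: ⊤, b: ⊤, c: ⊤, d: ⊤, e: ⊤, f: ⊤}
Applying B3's transfer function to that IN value gives OUT[B3] (row B3 above).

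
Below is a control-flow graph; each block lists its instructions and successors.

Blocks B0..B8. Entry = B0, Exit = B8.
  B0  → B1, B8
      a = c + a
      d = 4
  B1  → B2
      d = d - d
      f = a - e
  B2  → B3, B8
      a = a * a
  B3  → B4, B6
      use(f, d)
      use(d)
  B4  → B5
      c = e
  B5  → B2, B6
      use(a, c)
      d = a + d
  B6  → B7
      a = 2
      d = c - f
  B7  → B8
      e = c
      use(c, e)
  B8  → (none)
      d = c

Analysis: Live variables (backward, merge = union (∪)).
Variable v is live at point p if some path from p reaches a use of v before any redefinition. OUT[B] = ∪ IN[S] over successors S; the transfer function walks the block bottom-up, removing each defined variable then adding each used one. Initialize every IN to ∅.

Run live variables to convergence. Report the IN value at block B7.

Answer: {c}

Derivation:
Fixpoint table:
  B0:  IN={a, c, e}  OUT={a, c, d, e}
  B1:  IN={a, c, d, e}  OUT={a, c, d, e, f}
  B2:  IN={a, c, d, e, f}  OUT={a, c, d, e, f}
  B3:  IN={a, c, d, e, f}  OUT={a, c, d, e, f}
  B4:  IN={a, d, e, f}  OUT={a, c, d, e, f}
  B5:  IN={a, c, d, e, f}  OUT={a, c, d, e, f}
  B6:  IN={c, f}  OUT={c}
  B7:  IN={c}  OUT={c}
  B8:  IN={c}  OUT={}

Merge at B7: OUT[B7] = IN[B8] = {c}
Applying B7's transfer function to that OUT value gives IN[B7] (row B7 above).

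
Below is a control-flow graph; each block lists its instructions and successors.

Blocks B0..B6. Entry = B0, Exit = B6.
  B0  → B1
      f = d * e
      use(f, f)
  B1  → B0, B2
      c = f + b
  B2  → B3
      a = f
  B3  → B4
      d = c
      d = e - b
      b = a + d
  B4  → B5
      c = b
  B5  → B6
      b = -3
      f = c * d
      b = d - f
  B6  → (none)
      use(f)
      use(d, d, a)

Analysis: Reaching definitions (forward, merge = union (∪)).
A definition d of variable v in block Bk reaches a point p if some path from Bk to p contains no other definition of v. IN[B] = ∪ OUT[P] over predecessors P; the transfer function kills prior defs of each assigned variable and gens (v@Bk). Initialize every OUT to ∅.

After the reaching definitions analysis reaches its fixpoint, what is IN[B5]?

Answer: {a@B2, b@B3, c@B4, d@B3, f@B0}

Derivation:
Converged values:
  B0: | IN={c@B1, f@B0} | OUT={c@B1, f@B0}
  B1: | IN={c@B1, f@B0} | OUT={c@B1, f@B0}
  B2: | IN={c@B1, f@B0} | OUT={a@B2, c@B1, f@B0}
  B3: | IN={a@B2, c@B1, f@B0} | OUT={a@B2, b@B3, c@B1, d@B3, f@B0}
  B4: | IN={a@B2, b@B3, c@B1, d@B3, f@B0} | OUT={a@B2, b@B3, c@B4, d@B3, f@B0}
  B5: | IN={a@B2, b@B3, c@B4, d@B3, f@B0} | OUT={a@B2, b@B5, c@B4, d@B3, f@B5}
  B6: | IN={a@B2, b@B5, c@B4, d@B3, f@B5} | OUT={a@B2, b@B5, c@B4, d@B3, f@B5}

Merge at B5: IN[B5] = OUT[B4] = {a@B2, b@B3, c@B4, d@B3, f@B0}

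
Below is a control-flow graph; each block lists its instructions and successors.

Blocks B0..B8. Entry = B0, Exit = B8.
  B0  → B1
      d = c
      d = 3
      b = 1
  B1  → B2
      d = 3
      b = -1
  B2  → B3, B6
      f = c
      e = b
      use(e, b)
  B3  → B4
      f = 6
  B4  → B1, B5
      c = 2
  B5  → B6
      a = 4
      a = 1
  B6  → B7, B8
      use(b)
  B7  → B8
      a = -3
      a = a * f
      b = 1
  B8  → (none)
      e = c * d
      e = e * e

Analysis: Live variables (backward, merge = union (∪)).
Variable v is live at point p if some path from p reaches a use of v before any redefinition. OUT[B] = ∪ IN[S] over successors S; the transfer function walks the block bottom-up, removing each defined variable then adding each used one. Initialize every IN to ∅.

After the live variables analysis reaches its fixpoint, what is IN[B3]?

Answer: {b, d}

Trace:
Per-block solution:
  B0: | IN={c} | OUT={c}
  B1: | IN={c} | OUT={b, c, d}
  B2: | IN={b, c, d} | OUT={b, c, d, f}
  B3: | IN={b, d} | OUT={b, d, f}
  B4: | IN={b, d, f} | OUT={b, c, d, f}
  B5: | IN={b, c, d, f} | OUT={b, c, d, f}
  B6: | IN={b, c, d, f} | OUT={c, d, f}
  B7: | IN={c, d, f} | OUT={c, d}
  B8: | IN={c, d} | OUT={}

Merge at B3: OUT[B3] = IN[B4] = {b, d, f}
Applying B3's transfer function to that OUT value gives IN[B3] (row B3 above).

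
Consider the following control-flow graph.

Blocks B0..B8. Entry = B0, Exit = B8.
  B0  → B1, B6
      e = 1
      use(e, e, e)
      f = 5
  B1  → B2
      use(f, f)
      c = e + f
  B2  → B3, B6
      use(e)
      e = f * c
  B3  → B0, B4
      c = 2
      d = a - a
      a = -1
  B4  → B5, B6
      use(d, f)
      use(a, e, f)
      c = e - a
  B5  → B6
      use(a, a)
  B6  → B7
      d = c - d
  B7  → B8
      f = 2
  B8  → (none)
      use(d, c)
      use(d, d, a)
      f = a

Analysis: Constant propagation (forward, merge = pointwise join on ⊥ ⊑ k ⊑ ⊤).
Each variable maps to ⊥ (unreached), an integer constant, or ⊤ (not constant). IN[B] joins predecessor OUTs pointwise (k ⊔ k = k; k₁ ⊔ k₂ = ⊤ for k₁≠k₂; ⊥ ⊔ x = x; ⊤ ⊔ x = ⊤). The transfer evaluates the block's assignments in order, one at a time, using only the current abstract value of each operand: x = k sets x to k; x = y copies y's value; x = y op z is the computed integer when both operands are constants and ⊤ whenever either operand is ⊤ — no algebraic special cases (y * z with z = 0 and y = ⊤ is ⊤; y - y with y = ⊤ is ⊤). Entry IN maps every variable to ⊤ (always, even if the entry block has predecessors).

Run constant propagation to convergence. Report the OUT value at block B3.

Fixpoint table:
  B0:   IN=(all ⊤)   OUT={e:1, f:5; rest ⊤}
  B1:   IN={e:1, f:5; rest ⊤}   OUT={c:6, e:1, f:5; rest ⊤}
  B2:   IN={c:6, e:1, f:5; rest ⊤}   OUT={c:6, e:30, f:5; rest ⊤}
  B3:   IN={c:6, e:30, f:5; rest ⊤}   OUT={a:-1, c:2, e:30, f:5; rest ⊤}
  B4:   IN={a:-1, c:2, e:30, f:5; rest ⊤}   OUT={a:-1, c:31, e:30, f:5; rest ⊤}
  B5:   IN={a:-1, c:31, e:30, f:5; rest ⊤}   OUT={a:-1, c:31, e:30, f:5; rest ⊤}
  B6:   IN={f:5; rest ⊤}   OUT={f:5; rest ⊤}
  B7:   IN={f:5; rest ⊤}   OUT={f:2; rest ⊤}
  B8:   IN={f:2; rest ⊤}   OUT=(all ⊤)

Merge at B3: IN[B3] = OUT[B2] = {a: ⊤, b: ⊤, c: 6, d: ⊤, e: 30, f: 5}
Applying B3's transfer function to that IN value gives OUT[B3] (row B3 above).

Answer: {a: -1, b: ⊤, c: 2, d: ⊤, e: 30, f: 5}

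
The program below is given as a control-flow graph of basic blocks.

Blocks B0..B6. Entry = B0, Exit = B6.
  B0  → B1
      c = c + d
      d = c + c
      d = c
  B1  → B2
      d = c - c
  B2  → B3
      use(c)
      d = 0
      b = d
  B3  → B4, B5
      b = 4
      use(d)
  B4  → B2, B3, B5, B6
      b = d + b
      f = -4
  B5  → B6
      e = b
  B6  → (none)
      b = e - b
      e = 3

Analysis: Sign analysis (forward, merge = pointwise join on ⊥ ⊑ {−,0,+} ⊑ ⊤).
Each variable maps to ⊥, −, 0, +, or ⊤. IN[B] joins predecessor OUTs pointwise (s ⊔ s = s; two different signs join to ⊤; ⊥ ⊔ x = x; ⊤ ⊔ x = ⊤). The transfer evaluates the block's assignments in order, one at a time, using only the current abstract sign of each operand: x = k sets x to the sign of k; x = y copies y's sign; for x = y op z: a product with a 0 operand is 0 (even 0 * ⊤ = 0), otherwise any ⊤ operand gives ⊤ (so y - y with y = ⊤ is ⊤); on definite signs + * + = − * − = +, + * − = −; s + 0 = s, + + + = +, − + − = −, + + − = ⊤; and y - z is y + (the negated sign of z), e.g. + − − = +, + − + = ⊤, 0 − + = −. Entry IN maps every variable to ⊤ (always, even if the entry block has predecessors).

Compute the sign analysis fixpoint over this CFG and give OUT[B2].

Answer: {a: ⊤, b: 0, c: ⊤, d: 0, e: ⊤, f: ⊤}

Derivation:
Per-block solution:
  B0: | IN=(all ⊤) | OUT=(all ⊤)
  B1: | IN=(all ⊤) | OUT=(all ⊤)
  B2: | IN=(all ⊤) | OUT={b:0, d:0; rest ⊤}
  B3: | IN={d:0; rest ⊤} | OUT={b:+, d:0; rest ⊤}
  B4: | IN={b:+, d:0; rest ⊤} | OUT={b:+, d:0, f:-; rest ⊤}
  B5: | IN={b:+, d:0; rest ⊤} | OUT={b:+, d:0, e:+; rest ⊤}
  B6: | IN={b:+, d:0; rest ⊤} | OUT={d:0, e:+; rest ⊤}

Merge at B2: IN[B2] = OUT[B1] ⊔ OUT[B4] = {a: ⊤, b: ⊤, c: ⊤, d: ⊤, e: ⊤, f: ⊤}
Applying B2's transfer function to that IN value gives OUT[B2] (row B2 above).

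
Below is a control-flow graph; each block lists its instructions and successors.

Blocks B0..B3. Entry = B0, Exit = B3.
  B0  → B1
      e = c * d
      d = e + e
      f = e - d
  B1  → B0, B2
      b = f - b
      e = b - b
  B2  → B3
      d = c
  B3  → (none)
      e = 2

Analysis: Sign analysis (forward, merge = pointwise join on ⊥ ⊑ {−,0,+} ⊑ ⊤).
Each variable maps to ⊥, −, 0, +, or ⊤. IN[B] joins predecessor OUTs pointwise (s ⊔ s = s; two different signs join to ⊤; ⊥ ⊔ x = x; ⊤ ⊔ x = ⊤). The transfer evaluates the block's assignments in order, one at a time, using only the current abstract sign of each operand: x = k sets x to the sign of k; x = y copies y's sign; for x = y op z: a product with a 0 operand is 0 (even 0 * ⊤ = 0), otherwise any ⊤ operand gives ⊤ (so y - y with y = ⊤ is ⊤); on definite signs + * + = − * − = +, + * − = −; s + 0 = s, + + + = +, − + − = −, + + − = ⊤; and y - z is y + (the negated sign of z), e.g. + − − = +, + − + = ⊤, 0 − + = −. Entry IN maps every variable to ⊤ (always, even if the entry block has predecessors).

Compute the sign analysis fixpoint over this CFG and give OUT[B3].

Fixpoint table:
  B0:   IN=(all ⊤)   OUT=(all ⊤)
  B1:   IN=(all ⊤)   OUT=(all ⊤)
  B2:   IN=(all ⊤)   OUT=(all ⊤)
  B3:   IN=(all ⊤)   OUT={e:+; rest ⊤}

Merge at B3: IN[B3] = OUT[B2] = {a: ⊤, b: ⊤, c: ⊤, d: ⊤, e: ⊤, f: ⊤}
Applying B3's transfer function to that IN value gives OUT[B3] (row B3 above).

Answer: {a: ⊤, b: ⊤, c: ⊤, d: ⊤, e: +, f: ⊤}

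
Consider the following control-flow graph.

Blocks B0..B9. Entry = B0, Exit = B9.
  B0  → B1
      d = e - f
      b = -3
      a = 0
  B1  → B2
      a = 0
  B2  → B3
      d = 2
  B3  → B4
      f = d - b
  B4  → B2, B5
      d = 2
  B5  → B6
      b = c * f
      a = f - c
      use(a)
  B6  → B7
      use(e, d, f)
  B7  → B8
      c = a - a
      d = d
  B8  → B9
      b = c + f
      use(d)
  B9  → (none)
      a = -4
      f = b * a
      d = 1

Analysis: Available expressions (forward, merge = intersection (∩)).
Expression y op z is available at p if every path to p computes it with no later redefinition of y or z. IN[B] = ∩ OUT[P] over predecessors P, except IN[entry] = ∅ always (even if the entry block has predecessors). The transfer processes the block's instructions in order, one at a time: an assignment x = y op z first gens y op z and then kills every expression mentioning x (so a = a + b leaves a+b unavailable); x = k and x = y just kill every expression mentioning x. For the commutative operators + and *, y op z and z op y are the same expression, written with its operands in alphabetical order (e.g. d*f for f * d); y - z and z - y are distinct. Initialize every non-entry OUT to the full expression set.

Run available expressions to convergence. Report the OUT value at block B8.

Answer: {a-a, c+f}

Derivation:
Fixpoint table:
  B0:  IN={}  OUT={e-f}
  B1:  IN={e-f}  OUT={e-f}
  B2:  IN={}  OUT={}
  B3:  IN={}  OUT={d-b}
  B4:  IN={d-b}  OUT={}
  B5:  IN={}  OUT={c*f, f-c}
  B6:  IN={c*f, f-c}  OUT={c*f, f-c}
  B7:  IN={c*f, f-c}  OUT={a-a}
  B8:  IN={a-a}  OUT={a-a, c+f}
  B9:  IN={a-a, c+f}  OUT={a*b}

Merge at B8: IN[B8] = OUT[B7] = {a-a}
Applying B8's transfer function to that IN value gives OUT[B8] (row B8 above).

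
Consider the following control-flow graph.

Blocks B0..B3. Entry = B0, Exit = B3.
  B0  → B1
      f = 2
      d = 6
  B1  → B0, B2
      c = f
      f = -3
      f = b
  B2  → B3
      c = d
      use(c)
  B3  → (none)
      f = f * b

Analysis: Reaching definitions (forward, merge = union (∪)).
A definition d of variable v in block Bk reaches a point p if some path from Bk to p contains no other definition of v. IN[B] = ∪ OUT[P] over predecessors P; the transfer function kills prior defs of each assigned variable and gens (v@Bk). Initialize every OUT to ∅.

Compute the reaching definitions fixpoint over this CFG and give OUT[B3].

Per-block solution:
  B0:  IN={c@B1, d@B0, f@B1}  OUT={c@B1, d@B0, f@B0}
  B1:  IN={c@B1, d@B0, f@B0}  OUT={c@B1, d@B0, f@B1}
  B2:  IN={c@B1, d@B0, f@B1}  OUT={c@B2, d@B0, f@B1}
  B3:  IN={c@B2, d@B0, f@B1}  OUT={c@B2, d@B0, f@B3}

Merge at B3: IN[B3] = OUT[B2] = {c@B2, d@B0, f@B1}
Applying B3's transfer function to that IN value gives OUT[B3] (row B3 above).

Answer: {c@B2, d@B0, f@B3}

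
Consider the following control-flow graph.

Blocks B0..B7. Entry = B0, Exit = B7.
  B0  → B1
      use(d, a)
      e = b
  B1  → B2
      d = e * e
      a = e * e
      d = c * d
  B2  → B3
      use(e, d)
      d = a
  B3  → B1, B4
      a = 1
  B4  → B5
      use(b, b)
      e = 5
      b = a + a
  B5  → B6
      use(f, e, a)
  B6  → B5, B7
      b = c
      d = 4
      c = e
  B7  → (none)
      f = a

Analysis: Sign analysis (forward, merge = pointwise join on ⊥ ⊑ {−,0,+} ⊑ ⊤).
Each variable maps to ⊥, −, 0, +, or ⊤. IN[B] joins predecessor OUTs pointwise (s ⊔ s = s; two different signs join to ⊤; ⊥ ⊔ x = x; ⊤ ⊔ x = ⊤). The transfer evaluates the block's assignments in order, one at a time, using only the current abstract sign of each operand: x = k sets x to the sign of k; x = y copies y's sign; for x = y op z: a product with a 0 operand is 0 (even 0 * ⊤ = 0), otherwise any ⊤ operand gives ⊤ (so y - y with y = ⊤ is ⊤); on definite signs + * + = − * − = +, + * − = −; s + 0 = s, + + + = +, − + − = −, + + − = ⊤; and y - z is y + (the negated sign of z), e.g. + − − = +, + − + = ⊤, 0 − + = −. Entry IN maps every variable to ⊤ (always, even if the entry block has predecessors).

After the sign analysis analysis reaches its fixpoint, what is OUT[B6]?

Answer: {a: +, b: ⊤, c: +, d: +, e: +, f: ⊤}

Derivation:
Fixpoint table:
  B0:   IN=(all ⊤)   OUT=(all ⊤)
  B1:   IN=(all ⊤)   OUT=(all ⊤)
  B2:   IN=(all ⊤)   OUT=(all ⊤)
  B3:   IN=(all ⊤)   OUT={a:+; rest ⊤}
  B4:   IN={a:+; rest ⊤}   OUT={a:+, b:+, e:+; rest ⊤}
  B5:   IN={a:+, e:+; rest ⊤}   OUT={a:+, e:+; rest ⊤}
  B6:   IN={a:+, e:+; rest ⊤}   OUT={a:+, c:+, d:+, e:+; rest ⊤}
  B7:   IN={a:+, c:+, d:+, e:+; rest ⊤}   OUT={a:+, c:+, d:+, e:+, f:+; rest ⊤}

Merge at B6: IN[B6] = OUT[B5] = {a: +, b: ⊤, c: ⊤, d: ⊤, e: +, f: ⊤}
Applying B6's transfer function to that IN value gives OUT[B6] (row B6 above).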